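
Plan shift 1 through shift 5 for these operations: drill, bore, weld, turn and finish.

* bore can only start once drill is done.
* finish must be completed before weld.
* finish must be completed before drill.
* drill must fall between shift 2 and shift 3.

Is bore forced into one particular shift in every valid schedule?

No

bore can be shift 3 (e.g. finish in shift 1, weld in shift 2, drill in shift 2, bore in shift 3, turn in shift 1) or shift 4 (e.g. drill -> shift 2, turn -> shift 1, finish -> shift 1, weld -> shift 2, bore -> shift 4).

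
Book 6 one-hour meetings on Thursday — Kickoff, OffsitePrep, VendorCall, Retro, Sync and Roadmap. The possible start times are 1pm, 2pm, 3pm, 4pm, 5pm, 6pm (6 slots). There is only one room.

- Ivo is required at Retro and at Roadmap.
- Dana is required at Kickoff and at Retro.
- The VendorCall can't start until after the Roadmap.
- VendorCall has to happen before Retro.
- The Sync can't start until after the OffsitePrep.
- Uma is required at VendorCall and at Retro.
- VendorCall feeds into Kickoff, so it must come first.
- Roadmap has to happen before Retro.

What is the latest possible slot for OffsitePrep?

5pm

Downstream work caps OffsitePrep at 5pm.
OffsitePrep at 5pm is achievable: VendorCall in 2pm; OffsitePrep in 5pm; Roadmap in 1pm; Kickoff in 4pm; Sync in 6pm; Retro in 3pm.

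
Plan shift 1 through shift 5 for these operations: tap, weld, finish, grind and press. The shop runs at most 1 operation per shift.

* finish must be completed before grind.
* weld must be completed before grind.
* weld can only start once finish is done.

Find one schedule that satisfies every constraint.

press -> shift 5, grind -> shift 3, weld -> shift 2, tap -> shift 4, finish -> shift 1

Checking: weld(shift 2) before grind(shift 3); finish(shift 1) before grind(shift 3); finish(shift 1) before weld(shift 2); max 1 per shift (cap 1).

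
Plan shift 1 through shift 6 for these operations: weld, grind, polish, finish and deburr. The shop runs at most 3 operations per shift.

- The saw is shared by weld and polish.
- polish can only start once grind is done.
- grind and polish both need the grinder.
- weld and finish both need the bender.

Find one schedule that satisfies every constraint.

polish in shift 2, weld in shift 1, grind in shift 1, deburr in shift 1, finish in shift 2

Checking: grind(shift 1) before polish(shift 2); grind(shift 1) != polish(shift 2); weld(shift 1) != polish(shift 2); weld(shift 1) != finish(shift 2); max 3 per shift (cap 3).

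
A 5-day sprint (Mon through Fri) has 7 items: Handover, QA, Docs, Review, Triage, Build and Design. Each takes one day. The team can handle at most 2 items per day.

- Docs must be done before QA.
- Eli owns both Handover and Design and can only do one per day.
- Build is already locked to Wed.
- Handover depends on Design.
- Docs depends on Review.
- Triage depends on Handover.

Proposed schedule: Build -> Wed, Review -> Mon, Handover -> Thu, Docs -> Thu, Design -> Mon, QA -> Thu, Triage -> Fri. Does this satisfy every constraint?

No — it violates: The team can handle at most 2 items per day

Eli owns both Handover and Design and can only do one per day — holds.
Docs must be done before QA — violated.
The team can handle at most 2 items per day — violated.
Build is already locked to Wed — holds.
Handover depends on Design — holds.
Docs depends on Review — holds.
Triage depends on Handover — holds.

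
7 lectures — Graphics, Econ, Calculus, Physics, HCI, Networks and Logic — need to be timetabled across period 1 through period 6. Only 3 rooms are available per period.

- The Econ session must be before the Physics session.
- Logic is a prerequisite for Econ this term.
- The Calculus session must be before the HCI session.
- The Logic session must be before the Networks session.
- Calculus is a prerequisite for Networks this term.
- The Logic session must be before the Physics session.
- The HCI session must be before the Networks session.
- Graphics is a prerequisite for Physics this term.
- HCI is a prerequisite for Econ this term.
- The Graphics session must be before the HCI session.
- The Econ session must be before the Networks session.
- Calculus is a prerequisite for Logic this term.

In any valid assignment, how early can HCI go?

period 2

Precedence pushes HCI to at least period 2; downstream work caps HCI at period 4.
HCI at period 2 is achievable: Physics -> period 4, HCI -> period 2, Logic -> period 2, Econ -> period 3, Graphics -> period 1, Networks -> period 4, Calculus -> period 1.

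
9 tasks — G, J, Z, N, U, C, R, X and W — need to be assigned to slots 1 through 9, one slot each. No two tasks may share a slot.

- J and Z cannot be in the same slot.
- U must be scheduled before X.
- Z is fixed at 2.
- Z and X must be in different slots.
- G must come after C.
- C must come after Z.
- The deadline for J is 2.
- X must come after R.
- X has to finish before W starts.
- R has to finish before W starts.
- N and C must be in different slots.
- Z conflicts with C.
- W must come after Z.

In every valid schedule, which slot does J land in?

1

J's window is 1–2.
Z is fixed at 2, and J can't share a slot with Z.
So J must be 1.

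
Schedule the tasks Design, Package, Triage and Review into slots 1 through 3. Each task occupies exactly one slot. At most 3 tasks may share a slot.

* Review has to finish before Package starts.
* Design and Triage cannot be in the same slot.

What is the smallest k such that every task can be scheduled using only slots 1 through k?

The precedence chain requires at least 2 distinct slots.
With at most 3 per slot and 4 tasks, at least 2 slots are needed.
2 works (last occupied slot: 2): for example Design in 1, Review in 1, Triage in 2, Package in 2.

2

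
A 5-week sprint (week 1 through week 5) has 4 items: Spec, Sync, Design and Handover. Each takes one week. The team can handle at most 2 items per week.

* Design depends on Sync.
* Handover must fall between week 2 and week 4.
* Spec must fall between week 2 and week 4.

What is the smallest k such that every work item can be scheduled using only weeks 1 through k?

The precedence chain requires at least 2 distinct weeks.
With at most 2 per week and 4 work items, at least 2 weeks are needed.
Could 2 weeks be enough, i.e. nothing placed later than week 2? No: Spec's window within 2 weeks is {week 2}; Handover's window within 2 weeks is {week 2}; Design must come after Sync (at week 1 or later) → {week 2}; that puts Spec, Design and Handover all in week 2 — more than 2 per week.
So 2 weeks is not enough.
3 works (last occupied week: week 3): for example Handover=week 2; Sync=week 1; Design=week 3; Spec=week 2.

3 weeks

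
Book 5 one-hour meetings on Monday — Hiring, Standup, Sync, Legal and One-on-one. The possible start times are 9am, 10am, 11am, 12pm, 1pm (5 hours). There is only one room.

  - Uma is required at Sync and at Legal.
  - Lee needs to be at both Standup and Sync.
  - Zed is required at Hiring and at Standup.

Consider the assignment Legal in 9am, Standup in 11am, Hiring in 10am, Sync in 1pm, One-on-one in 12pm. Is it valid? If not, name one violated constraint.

Valid

There is only one room — holds.
Lee needs to be at both Standup and Sync — holds.
Zed is required at Hiring and at Standup — holds.
Uma is required at Sync and at Legal — holds.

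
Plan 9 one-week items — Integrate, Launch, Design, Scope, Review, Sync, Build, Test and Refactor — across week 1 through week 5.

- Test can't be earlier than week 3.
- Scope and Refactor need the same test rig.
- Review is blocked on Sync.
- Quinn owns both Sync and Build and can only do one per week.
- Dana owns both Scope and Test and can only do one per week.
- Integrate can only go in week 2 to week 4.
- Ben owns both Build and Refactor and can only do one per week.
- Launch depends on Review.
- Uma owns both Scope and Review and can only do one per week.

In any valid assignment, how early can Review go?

Precedence pushes Review to at least week 2; downstream work caps Review at week 4.
Review at week 2 is achievable: Launch -> week 3, Review -> week 2, Sync -> week 1, Scope -> week 1, Integrate -> week 2, Design -> week 1, Build -> week 2, Test -> week 3, Refactor -> week 3.

week 2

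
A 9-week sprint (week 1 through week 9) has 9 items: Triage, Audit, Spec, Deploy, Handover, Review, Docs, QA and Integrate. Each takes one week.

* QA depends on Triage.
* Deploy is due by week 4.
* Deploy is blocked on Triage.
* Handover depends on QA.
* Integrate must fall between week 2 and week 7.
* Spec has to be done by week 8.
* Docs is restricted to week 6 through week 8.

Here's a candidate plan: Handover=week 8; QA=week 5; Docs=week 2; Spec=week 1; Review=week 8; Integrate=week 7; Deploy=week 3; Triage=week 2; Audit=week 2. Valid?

Invalid. Docs is restricted to week 6 through week 8.

Docs is restricted to week 6 through week 8 — violated.
Spec has to be done by week 8 — holds.
Integrate must fall between week 2 and week 7 — holds.
Deploy is due by week 4 — holds.
Handover depends on QA — holds.
Deploy is blocked on Triage — holds.
QA depends on Triage — holds.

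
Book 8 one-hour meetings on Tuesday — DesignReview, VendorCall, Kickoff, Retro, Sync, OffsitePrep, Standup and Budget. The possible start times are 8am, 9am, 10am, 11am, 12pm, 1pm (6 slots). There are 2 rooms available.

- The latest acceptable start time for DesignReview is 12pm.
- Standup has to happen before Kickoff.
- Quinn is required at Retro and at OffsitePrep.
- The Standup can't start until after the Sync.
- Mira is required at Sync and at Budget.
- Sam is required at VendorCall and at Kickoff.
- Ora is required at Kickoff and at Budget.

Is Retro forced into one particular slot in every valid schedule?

Retro can be 8am (e.g. Sync in 9am; VendorCall in 9am; Retro in 8am; Budget in 12pm; Kickoff in 11am; OffsitePrep in 10am; DesignReview in 8am; Standup in 10am) or 9am (e.g. Standup in 9am; Sync in 8am; VendorCall in 11am; Kickoff in 10am; OffsitePrep in 10am; Budget in 11am; Retro in 9am; DesignReview in 8am).

No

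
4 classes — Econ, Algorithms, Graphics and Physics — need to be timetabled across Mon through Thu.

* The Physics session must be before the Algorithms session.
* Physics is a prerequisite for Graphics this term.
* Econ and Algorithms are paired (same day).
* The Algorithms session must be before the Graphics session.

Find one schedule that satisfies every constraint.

Graphics -> Wed, Algorithms -> Tue, Econ -> Tue, Physics -> Mon

Checking: Physics(Mon) before Graphics(Wed); Physics(Mon) before Algorithms(Tue); Algorithms(Tue) before Graphics(Wed); Econ = Algorithms = Tue.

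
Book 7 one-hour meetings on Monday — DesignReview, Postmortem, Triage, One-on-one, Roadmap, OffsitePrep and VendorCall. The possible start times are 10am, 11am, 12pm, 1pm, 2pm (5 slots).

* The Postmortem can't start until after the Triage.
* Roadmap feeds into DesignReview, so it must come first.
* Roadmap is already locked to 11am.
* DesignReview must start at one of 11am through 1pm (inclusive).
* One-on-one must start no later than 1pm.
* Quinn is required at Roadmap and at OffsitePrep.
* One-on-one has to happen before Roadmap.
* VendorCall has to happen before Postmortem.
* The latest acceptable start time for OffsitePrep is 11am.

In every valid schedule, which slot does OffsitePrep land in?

OffsitePrep's window is 10am–11am.
Roadmap is fixed at 11am, and OffsitePrep can't share a slot with Roadmap.
So OffsitePrep must be 10am.

10am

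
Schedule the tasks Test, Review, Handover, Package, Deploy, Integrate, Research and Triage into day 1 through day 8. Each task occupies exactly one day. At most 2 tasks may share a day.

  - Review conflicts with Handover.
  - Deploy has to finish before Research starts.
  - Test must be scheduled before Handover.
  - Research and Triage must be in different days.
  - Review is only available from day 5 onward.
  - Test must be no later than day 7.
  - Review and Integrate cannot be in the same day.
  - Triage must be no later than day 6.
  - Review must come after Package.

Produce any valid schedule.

Handover in day 2; Triage in day 1; Research in day 4; Deploy in day 3; Integrate in day 3; Package in day 2; Test in day 1; Review in day 5

Checking: Test(day 1) before Handover(day 2); Package(day 2) before Review(day 5); Deploy(day 3) before Research(day 4); Research(day 4) != Triage(day 1); Review(day 5) != Handover(day 2); Review(day 5) != Integrate(day 3); Triage=day 1 in [day 1,day 6]; Test=day 1 in [day 1,day 7]; Review=day 5 in [day 5,day 8]; max 2 per day (cap 2).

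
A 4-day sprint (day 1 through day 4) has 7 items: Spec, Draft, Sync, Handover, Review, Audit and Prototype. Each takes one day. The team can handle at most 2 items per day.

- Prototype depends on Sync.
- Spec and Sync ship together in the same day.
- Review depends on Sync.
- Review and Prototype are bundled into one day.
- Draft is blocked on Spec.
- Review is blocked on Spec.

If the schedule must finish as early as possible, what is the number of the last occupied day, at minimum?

day 4

The precedence chain requires at least 2 distinct days.
With at most 2 per day and 7 work items, at least 4 days are needed.
4 works (last occupied day: day 4): for example Spec in day 1, Prototype in day 2, Sync in day 1, Audit in day 4, Review in day 2, Draft in day 3, Handover in day 3.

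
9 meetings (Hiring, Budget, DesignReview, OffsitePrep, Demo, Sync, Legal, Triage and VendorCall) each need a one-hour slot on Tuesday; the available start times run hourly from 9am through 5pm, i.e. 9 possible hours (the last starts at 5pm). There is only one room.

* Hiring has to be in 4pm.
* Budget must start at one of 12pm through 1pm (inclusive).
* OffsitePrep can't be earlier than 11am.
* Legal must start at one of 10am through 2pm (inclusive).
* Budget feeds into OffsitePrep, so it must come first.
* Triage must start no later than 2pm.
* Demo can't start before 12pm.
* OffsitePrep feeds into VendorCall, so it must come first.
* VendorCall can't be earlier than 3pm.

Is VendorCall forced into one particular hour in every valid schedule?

VendorCall can be 3pm (e.g. Demo=1pm; VendorCall=3pm; Triage=9am; OffsitePrep=2pm; Legal=10am; Hiring=4pm; DesignReview=11am; Budget=12pm; Sync=5pm) or 5pm (e.g. Demo -> 1pm; Triage -> 9am; Hiring -> 4pm; VendorCall -> 5pm; Budget -> 12pm; Sync -> 3pm; OffsitePrep -> 2pm; DesignReview -> 11am; Legal -> 10am).

No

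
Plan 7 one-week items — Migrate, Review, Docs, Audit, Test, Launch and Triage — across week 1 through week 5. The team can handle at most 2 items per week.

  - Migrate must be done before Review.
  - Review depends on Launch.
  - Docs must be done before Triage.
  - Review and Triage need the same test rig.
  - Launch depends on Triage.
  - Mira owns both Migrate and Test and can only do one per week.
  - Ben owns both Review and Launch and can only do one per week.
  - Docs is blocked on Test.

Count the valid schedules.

12

Splitting on Migrate: it can be week 2 (4), week 3 (4), week 4 (4). Listing each branch's schedules as (Review, Docs, Audit, Test, Launch, Triage) by week number:
Migrate=week 2: (5,2,1,1,4,3) (5,2,3,1,4,3) (5,2,4,1,4,3) (5,2,5,1,4,3) — 4.
Migrate=week 3: (5,2,1,1,4,3) (5,2,2,1,4,3) (5,2,4,1,4,3) (5,2,5,1,4,3) — 4.
Migrate=week 4: (5,2,1,1,4,3) (5,2,2,1,4,3) (5,2,3,1,4,3) (5,2,5,1,4,3) — 4.
Summing: 4 + 4 + 4 = 12.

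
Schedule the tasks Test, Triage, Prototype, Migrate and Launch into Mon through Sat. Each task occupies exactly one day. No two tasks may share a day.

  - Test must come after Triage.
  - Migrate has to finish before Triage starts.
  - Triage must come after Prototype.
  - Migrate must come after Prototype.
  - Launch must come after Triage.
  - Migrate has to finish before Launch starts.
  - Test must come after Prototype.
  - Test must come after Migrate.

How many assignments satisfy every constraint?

Splitting on Test: it can be Thu (2), Fri (5), Sat (5). Listing each branch's schedules as (Triage, Prototype, Migrate, Launch):
Test=Thu: (Wed,Mon,Tue,Fri) (Wed,Mon,Tue,Sat) — 2.
Test=Fri: (Wed,Mon,Tue,Thu) (Wed,Mon,Tue,Sat) (Thu,Mon,Tue,Sat) (Thu,Mon,Wed,Sat) (Thu,Tue,Wed,Sat) — 5.
Test=Sat: (Wed,Mon,Tue,Thu) (Wed,Mon,Tue,Fri) (Thu,Mon,Tue,Fri) (Thu,Mon,Wed,Fri) (Thu,Tue,Wed,Fri) — 5.
Summing: 2 + 5 + 5 = 12.

12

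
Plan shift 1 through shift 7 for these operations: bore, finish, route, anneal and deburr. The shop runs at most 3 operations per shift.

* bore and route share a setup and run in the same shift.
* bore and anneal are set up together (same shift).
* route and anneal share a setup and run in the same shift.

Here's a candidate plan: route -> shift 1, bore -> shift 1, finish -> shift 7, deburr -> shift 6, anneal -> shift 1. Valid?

bore and anneal are set up together (same shift) — holds.
bore and route share a setup and run in the same shift — holds.
route and anneal share a setup and run in the same shift — holds.
The shop runs at most 3 operations per shift — holds.

Yes, all constraints hold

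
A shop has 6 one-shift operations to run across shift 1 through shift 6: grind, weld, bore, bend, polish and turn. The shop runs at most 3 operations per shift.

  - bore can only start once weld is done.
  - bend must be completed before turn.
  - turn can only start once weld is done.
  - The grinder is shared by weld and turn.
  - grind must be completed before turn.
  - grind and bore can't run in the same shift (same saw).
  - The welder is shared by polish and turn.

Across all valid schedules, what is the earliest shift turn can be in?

Precedence pushes turn to at least shift 2.
turn at shift 2 is achievable: polish=shift 3; grind=shift 1; bend=shift 1; turn=shift 2; weld=shift 1; bore=shift 2.

shift 2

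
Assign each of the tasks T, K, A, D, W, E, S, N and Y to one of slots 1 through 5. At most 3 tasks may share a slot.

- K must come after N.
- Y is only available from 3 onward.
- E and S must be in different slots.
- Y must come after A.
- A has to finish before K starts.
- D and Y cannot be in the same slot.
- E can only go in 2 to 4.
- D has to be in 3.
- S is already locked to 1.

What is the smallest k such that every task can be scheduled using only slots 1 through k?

The precedence chain requires at least 2 distinct slots.
With at most 3 per slot and 9 tasks, at least 3 slots are needed.
D can't be placed before 3, so the schedule must run through at least slot 3.
Could 3 slots be enough, i.e. nothing placed later than 3? No: D's window within 3 slots is {3}; Y's window within 3 slots is {3}; Y can't share with D (3) → nothing is left.
So 3 slots is not enough.
4 works (last occupied slot: 4): for example Y in 4, N in 1, W in 3, K in 2, T in 2, D in 3, E in 2, S in 1, A in 1.

4 slots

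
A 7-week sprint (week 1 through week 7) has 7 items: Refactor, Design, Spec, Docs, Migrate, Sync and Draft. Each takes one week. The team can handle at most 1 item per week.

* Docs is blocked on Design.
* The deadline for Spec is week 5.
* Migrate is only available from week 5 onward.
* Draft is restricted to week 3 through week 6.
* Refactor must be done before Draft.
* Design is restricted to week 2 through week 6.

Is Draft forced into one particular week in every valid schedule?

Draft can be week 3 (e.g. Docs -> week 6; Design -> week 2; Refactor -> week 1; Migrate -> week 5; Sync -> week 7; Spec -> week 4; Draft -> week 3) or week 4 (e.g. Draft=week 4, Spec=week 1, Sync=week 7, Migrate=week 5, Design=week 2, Refactor=week 3, Docs=week 6).

No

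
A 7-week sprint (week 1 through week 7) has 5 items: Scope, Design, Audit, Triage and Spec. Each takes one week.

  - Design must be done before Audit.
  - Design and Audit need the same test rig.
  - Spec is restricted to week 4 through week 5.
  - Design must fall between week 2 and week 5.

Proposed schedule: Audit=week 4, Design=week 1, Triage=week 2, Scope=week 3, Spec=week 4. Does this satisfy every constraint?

Design and Audit need the same test rig — holds.
Design must be done before Audit — holds.
Spec is restricted to week 4 through week 5 — holds.
Design must fall between week 2 and week 5 — violated.

No. Design must fall between week 2 and week 5 is not satisfied.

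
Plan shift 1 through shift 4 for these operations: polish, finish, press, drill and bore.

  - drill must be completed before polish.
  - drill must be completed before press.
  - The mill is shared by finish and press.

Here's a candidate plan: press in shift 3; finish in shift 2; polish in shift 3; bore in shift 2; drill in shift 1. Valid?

Yes

drill must be completed before polish — holds.
drill must be completed before press — holds.
The mill is shared by finish and press — holds.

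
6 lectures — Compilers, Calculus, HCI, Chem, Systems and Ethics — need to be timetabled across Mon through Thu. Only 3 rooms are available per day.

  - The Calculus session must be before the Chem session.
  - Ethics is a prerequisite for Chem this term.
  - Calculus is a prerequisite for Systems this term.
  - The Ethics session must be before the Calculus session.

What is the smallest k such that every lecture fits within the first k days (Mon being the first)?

3

The precedence chain requires at least 3 distinct days.
With at most 3 per day and 6 lectures, at least 2 days are needed.
3 works (last occupied day: Wed): for example Ethics=Mon; Systems=Wed; Compilers=Mon; Calculus=Tue; Chem=Wed; HCI=Mon.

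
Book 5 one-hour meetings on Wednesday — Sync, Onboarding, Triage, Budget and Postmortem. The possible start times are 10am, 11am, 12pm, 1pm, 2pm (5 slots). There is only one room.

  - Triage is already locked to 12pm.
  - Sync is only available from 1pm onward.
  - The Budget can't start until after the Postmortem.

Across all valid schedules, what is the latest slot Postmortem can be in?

Downstream work caps Postmortem at 1pm.
Postmortem at 11am is achievable: Postmortem in 11am; Onboarding in 10am; Sync in 1pm; Budget in 2pm; Triage in 12pm.
Nothing later works — the capacity limit rule out every slot after 11am.

11am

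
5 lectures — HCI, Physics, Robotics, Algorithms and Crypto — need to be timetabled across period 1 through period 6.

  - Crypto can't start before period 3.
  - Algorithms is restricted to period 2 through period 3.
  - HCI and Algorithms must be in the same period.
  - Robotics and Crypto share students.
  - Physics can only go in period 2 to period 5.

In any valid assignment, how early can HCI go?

period 2

HCI must be in the same period as Algorithms, which can't be before period 2, so HCI is at least period 2; HCI must be in the same period as Algorithms, which can't be after period 3, so HCI is at most period 3.
HCI at period 2 is achievable: HCI -> period 2, Algorithms -> period 2, Physics -> period 2, Robotics -> period 1, Crypto -> period 3.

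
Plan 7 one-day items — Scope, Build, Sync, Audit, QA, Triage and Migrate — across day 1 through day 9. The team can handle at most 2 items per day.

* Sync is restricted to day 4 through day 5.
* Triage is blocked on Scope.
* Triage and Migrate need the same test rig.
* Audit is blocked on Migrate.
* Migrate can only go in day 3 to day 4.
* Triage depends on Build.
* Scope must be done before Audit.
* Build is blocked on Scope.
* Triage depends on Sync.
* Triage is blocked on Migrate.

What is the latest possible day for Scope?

Downstream work caps Scope at day 7.
Scope at day 7 is achievable: QA=day 1; Scope=day 7; Build=day 8; Triage=day 9; Migrate=day 3; Sync=day 4; Audit=day 8.

day 7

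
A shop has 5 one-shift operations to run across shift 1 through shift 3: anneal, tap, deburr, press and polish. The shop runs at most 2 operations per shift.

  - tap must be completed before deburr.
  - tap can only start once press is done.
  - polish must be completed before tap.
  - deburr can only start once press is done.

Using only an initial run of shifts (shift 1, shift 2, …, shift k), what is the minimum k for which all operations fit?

3

The precedence chain requires at least 3 distinct shifts.
With at most 2 per shift and 5 operations, at least 3 shifts are needed.
3 works (last occupied shift: shift 3): for example press in shift 1, polish in shift 1, deburr in shift 3, tap in shift 2, anneal in shift 2.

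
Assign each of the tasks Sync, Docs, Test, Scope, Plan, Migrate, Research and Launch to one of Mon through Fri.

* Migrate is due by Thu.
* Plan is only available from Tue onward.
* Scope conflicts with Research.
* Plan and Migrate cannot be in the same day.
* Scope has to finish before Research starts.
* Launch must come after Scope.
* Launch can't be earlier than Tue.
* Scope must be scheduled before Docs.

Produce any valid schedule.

Sync in Mon, Test in Mon, Plan in Tue, Docs in Tue, Migrate in Mon, Launch in Tue, Research in Tue, Scope in Mon

Checking: Scope(Mon) before Launch(Tue); Scope(Mon) before Docs(Tue); Scope(Mon) before Research(Tue); Plan(Tue) != Migrate(Mon); Scope(Mon) != Research(Tue); Launch=Tue in [Tue,Fri]; Plan=Tue in [Tue,Fri]; Migrate=Mon in [Mon,Thu].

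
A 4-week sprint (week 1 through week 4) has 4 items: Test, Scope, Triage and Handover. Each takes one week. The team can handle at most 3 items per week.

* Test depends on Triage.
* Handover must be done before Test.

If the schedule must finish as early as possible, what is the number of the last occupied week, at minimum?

The precedence chain requires at least 2 distinct weeks.
With at most 3 per week and 4 tasks, at least 2 weeks are needed.
2 works (last occupied week: week 2): for example Triage=week 1; Scope=week 1; Handover=week 1; Test=week 2.

2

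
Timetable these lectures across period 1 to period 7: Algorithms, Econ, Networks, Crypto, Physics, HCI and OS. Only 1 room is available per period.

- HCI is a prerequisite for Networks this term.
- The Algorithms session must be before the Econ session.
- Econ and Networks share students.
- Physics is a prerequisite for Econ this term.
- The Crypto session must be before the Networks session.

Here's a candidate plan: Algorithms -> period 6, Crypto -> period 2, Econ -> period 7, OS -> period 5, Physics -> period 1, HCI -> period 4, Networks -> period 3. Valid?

No — it violates: HCI is a prerequisite for Networks this term

The Algorithms session must be before the Econ session — holds.
The Crypto session must be before the Networks session — holds.
Only 1 room is available per period — holds.
Econ and Networks share students — holds.
HCI is a prerequisite for Networks this term — violated.
Physics is a prerequisite for Econ this term — holds.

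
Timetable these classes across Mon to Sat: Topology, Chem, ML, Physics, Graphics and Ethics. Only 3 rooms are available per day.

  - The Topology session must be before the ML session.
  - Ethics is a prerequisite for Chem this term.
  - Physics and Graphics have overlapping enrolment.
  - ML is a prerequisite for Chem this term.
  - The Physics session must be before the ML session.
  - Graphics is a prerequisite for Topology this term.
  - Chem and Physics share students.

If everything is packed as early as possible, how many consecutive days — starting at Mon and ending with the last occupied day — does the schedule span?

The precedence chain requires at least 4 distinct days.
With at most 3 per day and 6 classes, at least 2 days are needed.
4 works (last occupied day: Thu): for example Chem -> Thu, ML -> Wed, Topology -> Tue, Ethics -> Mon, Physics -> Tue, Graphics -> Mon.

4 days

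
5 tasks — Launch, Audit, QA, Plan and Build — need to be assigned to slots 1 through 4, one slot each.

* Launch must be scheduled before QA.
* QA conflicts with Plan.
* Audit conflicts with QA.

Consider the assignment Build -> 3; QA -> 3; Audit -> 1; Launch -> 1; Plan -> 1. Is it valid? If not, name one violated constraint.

QA conflicts with Plan — holds.
Launch must be scheduled before QA — holds.
Audit conflicts with QA — holds.

Valid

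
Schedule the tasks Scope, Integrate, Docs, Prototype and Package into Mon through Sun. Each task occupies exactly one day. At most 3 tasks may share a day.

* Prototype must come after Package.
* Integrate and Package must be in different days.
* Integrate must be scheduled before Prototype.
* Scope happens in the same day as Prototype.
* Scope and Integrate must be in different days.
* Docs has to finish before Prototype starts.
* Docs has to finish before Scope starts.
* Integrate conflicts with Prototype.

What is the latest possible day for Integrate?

Downstream work caps Integrate at Sat.
Integrate at Sat is achievable: Package -> Mon; Prototype -> Sun; Docs -> Mon; Integrate -> Sat; Scope -> Sun.

Sat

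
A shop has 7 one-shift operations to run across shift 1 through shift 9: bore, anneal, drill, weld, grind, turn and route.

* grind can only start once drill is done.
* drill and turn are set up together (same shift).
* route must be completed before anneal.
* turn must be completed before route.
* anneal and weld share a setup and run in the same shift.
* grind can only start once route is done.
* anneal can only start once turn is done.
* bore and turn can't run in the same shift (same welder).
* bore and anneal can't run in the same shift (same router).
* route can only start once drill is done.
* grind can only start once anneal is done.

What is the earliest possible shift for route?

Precedence pushes route to at least shift 2; downstream work caps route at shift 7.
route at shift 2 is achievable: turn=shift 1, weld=shift 3, drill=shift 1, grind=shift 4, anneal=shift 3, bore=shift 2, route=shift 2.

shift 2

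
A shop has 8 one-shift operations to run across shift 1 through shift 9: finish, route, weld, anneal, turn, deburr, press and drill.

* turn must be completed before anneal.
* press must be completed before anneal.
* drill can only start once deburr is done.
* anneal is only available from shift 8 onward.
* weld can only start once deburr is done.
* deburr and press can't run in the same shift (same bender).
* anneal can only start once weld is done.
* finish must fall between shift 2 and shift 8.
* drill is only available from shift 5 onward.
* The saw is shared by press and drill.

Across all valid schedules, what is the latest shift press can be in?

Downstream work caps press at shift 8.
press at shift 8 is achievable: press=shift 8; turn=shift 1; anneal=shift 9; route=shift 1; weld=shift 2; finish=shift 2; deburr=shift 1; drill=shift 5.

shift 8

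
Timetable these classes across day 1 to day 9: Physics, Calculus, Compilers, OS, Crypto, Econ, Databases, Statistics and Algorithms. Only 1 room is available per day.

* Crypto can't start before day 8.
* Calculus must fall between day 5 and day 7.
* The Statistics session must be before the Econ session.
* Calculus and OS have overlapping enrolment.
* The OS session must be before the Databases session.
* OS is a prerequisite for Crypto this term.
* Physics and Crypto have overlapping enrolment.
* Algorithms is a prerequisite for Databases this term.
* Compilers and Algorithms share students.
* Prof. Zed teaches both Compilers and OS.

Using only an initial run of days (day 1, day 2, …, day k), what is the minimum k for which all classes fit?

9 days

The precedence chain requires at least 2 distinct days.
With at most 1 per day and 9 classes, at least 9 days are needed.
Crypto can't be placed before day 8, so the schedule must run through at least day 8.
9 works (last occupied day: day 9): for example Databases=day 3, Calculus=day 5, Compilers=day 9, Econ=day 6, OS=day 1, Crypto=day 8, Algorithms=day 2, Statistics=day 4, Physics=day 7.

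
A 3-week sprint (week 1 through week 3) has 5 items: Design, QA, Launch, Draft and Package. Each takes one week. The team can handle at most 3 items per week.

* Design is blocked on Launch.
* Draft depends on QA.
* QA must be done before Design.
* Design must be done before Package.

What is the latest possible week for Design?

week 2

Precedence pushes Design to at least week 2; downstream work caps Design at week 2.
Design at week 2 is achievable: Design=week 2, Package=week 3, Launch=week 1, Draft=week 2, QA=week 1.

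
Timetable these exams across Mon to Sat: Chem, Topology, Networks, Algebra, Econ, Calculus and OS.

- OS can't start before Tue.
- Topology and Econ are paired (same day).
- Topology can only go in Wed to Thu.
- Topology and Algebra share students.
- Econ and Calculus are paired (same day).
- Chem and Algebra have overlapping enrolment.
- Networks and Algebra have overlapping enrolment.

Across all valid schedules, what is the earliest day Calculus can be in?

Calculus must be in the same day as Topology, which can't be before Wed, so Calculus is at least Wed; Calculus must be in the same day as Topology, which can't be after Thu, so Calculus is at most Thu.
Calculus at Wed is achievable: Chem -> Mon; Calculus -> Wed; Topology -> Wed; Networks -> Mon; Algebra -> Tue; OS -> Tue; Econ -> Wed.

Wed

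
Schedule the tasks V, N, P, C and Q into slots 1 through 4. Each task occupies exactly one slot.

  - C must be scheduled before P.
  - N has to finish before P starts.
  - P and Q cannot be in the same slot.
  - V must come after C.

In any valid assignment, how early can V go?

2

Precedence pushes V to at least 2.
V at 2 is achievable: N in 1; V in 2; Q in 1; P in 2; C in 1.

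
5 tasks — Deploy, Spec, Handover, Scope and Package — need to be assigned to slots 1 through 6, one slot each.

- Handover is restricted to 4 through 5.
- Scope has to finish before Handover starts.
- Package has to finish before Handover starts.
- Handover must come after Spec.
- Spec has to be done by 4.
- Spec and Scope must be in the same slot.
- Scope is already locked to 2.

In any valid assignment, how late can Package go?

Downstream work caps Package at 4.
Package at 4 is achievable: Scope -> 2; Spec -> 2; Handover -> 5; Package -> 4; Deploy -> 1.

4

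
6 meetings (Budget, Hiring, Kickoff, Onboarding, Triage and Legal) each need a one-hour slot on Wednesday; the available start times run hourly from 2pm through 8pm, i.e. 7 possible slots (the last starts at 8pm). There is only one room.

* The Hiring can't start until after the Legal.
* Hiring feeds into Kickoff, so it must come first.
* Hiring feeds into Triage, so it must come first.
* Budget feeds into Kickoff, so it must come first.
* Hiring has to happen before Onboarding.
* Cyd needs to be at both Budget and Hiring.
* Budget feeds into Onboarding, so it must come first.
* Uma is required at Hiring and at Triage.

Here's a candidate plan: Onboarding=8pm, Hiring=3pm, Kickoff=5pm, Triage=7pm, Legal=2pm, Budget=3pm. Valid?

Cyd needs to be at both Budget and Hiring — violated.
Hiring feeds into Kickoff, so it must come first — holds.
The Hiring can't start until after the Legal — holds.
Hiring has to happen before Onboarding — holds.
Hiring feeds into Triage, so it must come first — holds.
Budget feeds into Onboarding, so it must come first — holds.
Uma is required at Hiring and at Triage — holds.
Budget feeds into Kickoff, so it must come first — holds.
There is only one room — violated.

No — it violates: Cyd needs to be at both Budget and Hiring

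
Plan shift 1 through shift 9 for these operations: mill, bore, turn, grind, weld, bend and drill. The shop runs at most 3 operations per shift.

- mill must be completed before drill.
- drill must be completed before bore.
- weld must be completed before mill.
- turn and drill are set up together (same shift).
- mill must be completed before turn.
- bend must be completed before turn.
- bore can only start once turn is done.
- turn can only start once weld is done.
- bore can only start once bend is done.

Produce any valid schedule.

drill in shift 3; turn in shift 3; bend in shift 1; weld in shift 1; bore in shift 4; grind in shift 1; mill in shift 2

Checking: bend(shift 1) before bore(shift 4); bend(shift 1) before turn(shift 3); mill(shift 2) before drill(shift 3); turn(shift 3) before bore(shift 4); weld(shift 1) before turn(shift 3); drill(shift 3) before bore(shift 4); weld(shift 1) before mill(shift 2); mill(shift 2) before turn(shift 3); turn = drill = shift 3; max 3 per shift (cap 3).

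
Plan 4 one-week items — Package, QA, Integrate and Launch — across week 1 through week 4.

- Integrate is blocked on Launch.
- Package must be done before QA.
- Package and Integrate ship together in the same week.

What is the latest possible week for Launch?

week 2

Downstream work caps Launch at week 2.
Launch at week 2 is achievable: Launch in week 2, QA in week 4, Package in week 3, Integrate in week 3.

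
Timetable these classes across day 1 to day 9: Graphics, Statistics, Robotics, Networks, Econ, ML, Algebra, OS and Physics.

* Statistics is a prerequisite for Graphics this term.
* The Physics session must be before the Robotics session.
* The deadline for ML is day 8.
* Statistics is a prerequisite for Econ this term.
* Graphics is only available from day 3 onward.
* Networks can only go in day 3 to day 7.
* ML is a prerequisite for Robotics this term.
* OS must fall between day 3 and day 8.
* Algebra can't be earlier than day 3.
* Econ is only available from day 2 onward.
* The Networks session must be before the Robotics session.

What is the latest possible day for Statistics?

day 8

Downstream work caps Statistics at day 8.
Statistics at day 8 is achievable: Algebra -> day 3, Physics -> day 1, Graphics -> day 9, Networks -> day 3, Statistics -> day 8, ML -> day 1, Robotics -> day 4, OS -> day 3, Econ -> day 9.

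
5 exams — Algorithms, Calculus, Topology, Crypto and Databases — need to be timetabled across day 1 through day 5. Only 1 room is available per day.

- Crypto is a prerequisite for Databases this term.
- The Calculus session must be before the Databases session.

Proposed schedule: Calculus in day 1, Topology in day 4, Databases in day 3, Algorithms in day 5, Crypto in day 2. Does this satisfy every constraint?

Crypto is a prerequisite for Databases this term — holds.
The Calculus session must be before the Databases session — holds.
Only 1 room is available per day — holds.

Yes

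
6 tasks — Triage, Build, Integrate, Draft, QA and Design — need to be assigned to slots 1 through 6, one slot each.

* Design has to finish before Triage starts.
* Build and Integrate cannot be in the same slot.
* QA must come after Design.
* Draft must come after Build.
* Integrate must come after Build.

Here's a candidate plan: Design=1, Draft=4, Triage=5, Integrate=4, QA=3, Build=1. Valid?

Valid

Build and Integrate cannot be in the same slot — holds.
Design has to finish before Triage starts — holds.
QA must come after Design — holds.
Integrate must come after Build — holds.
Draft must come after Build — holds.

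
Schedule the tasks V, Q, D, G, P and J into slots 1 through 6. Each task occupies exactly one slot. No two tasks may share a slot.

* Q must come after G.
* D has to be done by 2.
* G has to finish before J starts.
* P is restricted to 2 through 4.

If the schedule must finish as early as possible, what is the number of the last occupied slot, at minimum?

6

The precedence chain requires at least 2 distinct slots.
With at most 1 per slot and 6 tasks, at least 6 slots are needed.
6 works (last occupied slot: 6): for example G -> 3, Q -> 4, V -> 6, P -> 2, J -> 5, D -> 1.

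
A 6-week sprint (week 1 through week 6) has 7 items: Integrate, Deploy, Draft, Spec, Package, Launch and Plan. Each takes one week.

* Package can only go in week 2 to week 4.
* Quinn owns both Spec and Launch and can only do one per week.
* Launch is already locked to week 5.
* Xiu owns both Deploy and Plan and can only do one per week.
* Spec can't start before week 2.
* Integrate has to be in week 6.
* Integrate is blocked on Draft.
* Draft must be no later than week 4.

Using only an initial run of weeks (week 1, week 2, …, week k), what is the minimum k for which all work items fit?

6

The precedence chain requires at least 2 distinct weeks.
Integrate can't be placed before week 6, so the schedule must run through at least week 6.
6 works (last occupied week: week 6): for example Integrate=week 6, Plan=week 2, Deploy=week 1, Spec=week 2, Package=week 2, Draft=week 1, Launch=week 5.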